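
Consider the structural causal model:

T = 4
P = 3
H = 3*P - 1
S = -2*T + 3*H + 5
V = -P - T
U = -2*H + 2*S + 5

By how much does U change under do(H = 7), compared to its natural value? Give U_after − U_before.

-4

The intervention breaks the incoming arrows to H: H = 3*P - 1 no longer applies, and H = 7.
S = -2*T + 3*H + 5  [with T=4, H=7]  = 18
U = -2*H + 2*S + 5  [with H=7, S=18]  = 27
Without intervention: H = 3*P - 1  [with P=3]  = 8; S = -2*T + 3*H + 5  [with T=4, H=8]  = 21; U = -2*H + 2*S + 5  [with H=8, S=21]  = 31.
Change = 27 − 31 = -4.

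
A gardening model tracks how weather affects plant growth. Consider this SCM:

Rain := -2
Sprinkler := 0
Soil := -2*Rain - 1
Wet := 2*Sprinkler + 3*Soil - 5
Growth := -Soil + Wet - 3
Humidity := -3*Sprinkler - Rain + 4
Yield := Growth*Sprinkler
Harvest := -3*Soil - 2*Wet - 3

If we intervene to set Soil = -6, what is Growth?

-20

do(Soil=-6) replaces the equation Soil := -2*Rain - 1 with the constant Soil = -6.
Wet = 2*Sprinkler + 3*Soil - 5  [with Sprinkler=0, Soil=-6]  = -23
Growth = -Soil + Wet - 3  [with Soil=-6, Wet=-23]  = -20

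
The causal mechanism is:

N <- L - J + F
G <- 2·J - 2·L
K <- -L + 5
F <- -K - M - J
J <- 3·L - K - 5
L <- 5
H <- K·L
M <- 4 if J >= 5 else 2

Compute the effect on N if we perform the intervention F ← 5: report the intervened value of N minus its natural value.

Intervening sets F = 5 and removes its equation (F <- -K - M - J).
K = -L + 5  [with L=5]  = 0
J = 3·L - K - 5  [with L=5, K=0]  = 10
N = L - J + F  [with L=5, J=10, F=5]  = 0
Without intervention: K = -L + 5  [with L=5]  = 0; J = 3·L - K - 5  [with L=5, K=0]  = 10; M = 4 if J >= 5 else 2  [with J=10]  = 4; F = -K - M - J  [with K=0, M=4, J=10]  = -14; N = L - J + F  [with L=5, J=10, F=-14]  = -19.
Change = 0 − (-19) = 19.

19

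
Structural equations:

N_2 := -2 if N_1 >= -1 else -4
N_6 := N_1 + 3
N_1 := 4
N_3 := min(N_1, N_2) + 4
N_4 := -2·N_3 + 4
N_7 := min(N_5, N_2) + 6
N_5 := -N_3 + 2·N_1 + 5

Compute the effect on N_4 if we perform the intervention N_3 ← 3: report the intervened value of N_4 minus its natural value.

-2

The intervention breaks the incoming arrows to N_3: N_3 := min(N_1, N_2) + 4 no longer applies, and N_3 = 3.
N_4 = -2·N_3 + 4  [with N_3=3]  = -2
Without intervention: N_2 = -2 if N_1 >= -1 else -4  [with N_1=4]  = -2; N_3 = min(N_1, N_2) + 4  [with N_1=4, N_2=-2]  = 2; N_4 = -2·N_3 + 4  [with N_3=2]  = 0.
Change = -2 − 0 = -2.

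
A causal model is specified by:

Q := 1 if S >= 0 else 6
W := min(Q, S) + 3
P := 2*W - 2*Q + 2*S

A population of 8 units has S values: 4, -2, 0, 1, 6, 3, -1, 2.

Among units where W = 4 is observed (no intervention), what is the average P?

12.4

E[P|W=4] averages over only the 5 units with W=4 (S = 4, 1, 6, 3, 2): P = 14, 8, 18, 12, 10, mean 12.4.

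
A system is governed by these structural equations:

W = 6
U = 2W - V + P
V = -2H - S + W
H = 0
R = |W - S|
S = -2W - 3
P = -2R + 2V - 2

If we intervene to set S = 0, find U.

The intervention breaks the incoming arrows to S: S = -2W - 3 no longer applies, and S = 0.
V = -2H - S + W  [with H=0, S=0, W=6]  = 6
R = |W - S|  [with W=6, S=0]  = 6
P = -2R + 2V - 2  [with R=6, V=6]  = -2
U = 2W - V + P  [with W=6, V=6, P=-2]  = 4

4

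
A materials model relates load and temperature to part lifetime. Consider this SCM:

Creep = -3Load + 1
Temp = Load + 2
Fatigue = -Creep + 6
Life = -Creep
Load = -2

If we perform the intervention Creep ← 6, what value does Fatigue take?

The intervention breaks the incoming arrows to Creep: Creep = -3Load + 1 no longer applies, and Creep = 6.
Fatigue = -Creep + 6  [with Creep=6]  = 0

0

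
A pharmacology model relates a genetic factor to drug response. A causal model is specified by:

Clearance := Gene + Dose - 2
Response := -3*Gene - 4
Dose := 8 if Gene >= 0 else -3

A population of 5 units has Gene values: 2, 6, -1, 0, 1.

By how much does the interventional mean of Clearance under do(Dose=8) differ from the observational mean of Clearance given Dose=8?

The intervention sets Dose=8 in all 5 units regardless of Gene. Recomputing Clearance per unit gives 8, 12, 5, 6, 7; average 7.6.
Conditioning on Dose=8 selects the 4 unit(s) with Gene ∈ {2, 6, 0, 1}. Their Clearance values: 8, 12, 6, 7. Mean = 8.25.
Difference = 7.6 − 8.25 = -0.65.

-0.65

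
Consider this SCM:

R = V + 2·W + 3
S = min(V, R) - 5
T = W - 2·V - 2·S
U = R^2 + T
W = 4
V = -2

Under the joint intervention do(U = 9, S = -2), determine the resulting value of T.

Setting U = 9, S = -2 by intervention discards those variables' equations.
T = W - 2·V - 2·S  [with W=4, V=-2, S=-2]  = 12

12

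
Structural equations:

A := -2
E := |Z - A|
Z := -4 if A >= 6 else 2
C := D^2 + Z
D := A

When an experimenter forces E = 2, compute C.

6

The intervention breaks the incoming arrows to E: E := |Z - A| no longer applies, and E = 2.
Since C is not a descendant of the intervened variable, it is unaffected.
Z = -4 if A >= 6 else 2  [with A=-2]  = 2
D = A  [with A=-2]  = -2
C = D^2 + Z  [with D=-2, Z=2]  = 6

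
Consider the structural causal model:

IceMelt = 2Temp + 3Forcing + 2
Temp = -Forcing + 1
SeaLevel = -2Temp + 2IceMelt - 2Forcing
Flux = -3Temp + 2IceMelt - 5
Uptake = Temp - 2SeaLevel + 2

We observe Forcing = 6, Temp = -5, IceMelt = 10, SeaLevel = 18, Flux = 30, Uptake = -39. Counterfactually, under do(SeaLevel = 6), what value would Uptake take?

Under do(SeaLevel=6), the mechanism SeaLevel = -2Temp + 2IceMelt - 2Forcing is discarded; SeaLevel is fixed at 6.
Temp = -Forcing + 1  [with Forcing=6]  = -5
Uptake = Temp - 2SeaLevel + 2  [with Temp=-5, SeaLevel=6]  = -15

-15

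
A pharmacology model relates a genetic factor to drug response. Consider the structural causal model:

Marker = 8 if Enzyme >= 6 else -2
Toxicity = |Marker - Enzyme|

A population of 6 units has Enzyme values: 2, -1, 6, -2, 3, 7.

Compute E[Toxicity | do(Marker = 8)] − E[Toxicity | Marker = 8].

4

Under do(Marker=8), Marker's equation is replaced by Marker=8 for every unit. Per-unit Toxicity: 6, 9, 2, 10, 5, 1. Mean = 5.5.
Conditioning on Marker=8 selects the 2 unit(s) with Enzyme ∈ {6, 7}. Their Toxicity values: 2, 1. Mean = 1.5.
Difference = 5.5 − 1.5 = 4.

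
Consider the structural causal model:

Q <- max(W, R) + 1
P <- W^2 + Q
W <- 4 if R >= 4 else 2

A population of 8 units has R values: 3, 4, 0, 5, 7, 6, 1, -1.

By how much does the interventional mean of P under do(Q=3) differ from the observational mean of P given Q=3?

do(Q=3) breaks Q's dependence on R. With Q=3 fixed, P across the units is 7, 19, 7, 19, 19, 19, 7, 7, mean 13.
E[P|Q=3] averages over only the 3 units with Q=3 (R = 0, 1, -1): P = 7, 7, 7, mean 7.
Difference = 13 − 7 = 6.

6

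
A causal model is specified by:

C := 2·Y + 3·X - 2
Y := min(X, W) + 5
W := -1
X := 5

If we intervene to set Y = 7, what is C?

The intervention breaks the incoming arrows to Y: Y := min(X, W) + 5 no longer applies, and Y = 7.
C = 2·Y + 3·X - 2  [with Y=7, X=5]  = 27

27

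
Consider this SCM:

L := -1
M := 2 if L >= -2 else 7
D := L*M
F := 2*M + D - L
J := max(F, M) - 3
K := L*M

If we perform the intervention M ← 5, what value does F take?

6

Under do(M=5), the mechanism M := 2 if L >= -2 else 7 is discarded; M is fixed at 5.
D = L*M  [with L=-1, M=5]  = -5
F = 2*M + D - L  [with M=5, D=-5, L=-1]  = 6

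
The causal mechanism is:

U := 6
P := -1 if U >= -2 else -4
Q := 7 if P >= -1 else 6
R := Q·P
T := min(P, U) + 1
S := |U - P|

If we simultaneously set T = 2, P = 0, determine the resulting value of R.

0

Setting T = 2, P = 0 by intervention discards those variables' equations.
Q = 7 if P >= -1 else 6  [with P=0]  = 7
R = Q·P  [with Q=7, P=0]  = 0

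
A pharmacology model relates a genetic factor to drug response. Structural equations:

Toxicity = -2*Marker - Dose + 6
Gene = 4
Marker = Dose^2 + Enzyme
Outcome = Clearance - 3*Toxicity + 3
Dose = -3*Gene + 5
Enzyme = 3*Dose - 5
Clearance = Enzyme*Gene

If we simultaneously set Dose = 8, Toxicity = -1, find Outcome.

82

The joint intervention fixes Dose = 8, Toxicity = -1, removing each variable's own equation.
Enzyme = 3*Dose - 5  [with Dose=8]  = 19
Clearance = Enzyme*Gene  [with Enzyme=19, Gene=4]  = 76
Outcome = Clearance - 3*Toxicity + 3  [with Clearance=76, Toxicity=-1]  = 82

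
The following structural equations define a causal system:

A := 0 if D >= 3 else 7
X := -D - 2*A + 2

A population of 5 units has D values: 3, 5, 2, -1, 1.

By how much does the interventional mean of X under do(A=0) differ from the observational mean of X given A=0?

2

Under do(A=0), A's equation is replaced by A=0 for every unit. Per-unit X: -1, -3, 0, 3, 1. Mean = 0.
Observing A=0 restricts to units where A's equation naturally yields 0: D ∈ {3, 5}. In that subpopulation X = -1, -3, mean -2.
Difference = 0 − (-2) = 2.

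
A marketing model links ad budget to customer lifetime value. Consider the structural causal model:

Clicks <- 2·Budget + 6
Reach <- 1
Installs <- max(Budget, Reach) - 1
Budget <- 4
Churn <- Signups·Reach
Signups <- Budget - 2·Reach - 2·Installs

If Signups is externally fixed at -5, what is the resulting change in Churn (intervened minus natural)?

The intervention breaks the incoming arrows to Signups: Signups <- Budget - 2·Reach - 2·Installs no longer applies, and Signups = -5.
Churn = Signups·Reach  [with Signups=-5, Reach=1]  = -5
Without intervention: Installs = max(Budget, Reach) - 1  [with Budget=4, Reach=1]  = 3; Signups = Budget - 2·Reach - 2·Installs  [with Budget=4, Reach=1, Installs=3]  = -4; Churn = Signups·Reach  [with Signups=-4, Reach=1]  = -4.
Change = -5 − (-4) = -1.

-1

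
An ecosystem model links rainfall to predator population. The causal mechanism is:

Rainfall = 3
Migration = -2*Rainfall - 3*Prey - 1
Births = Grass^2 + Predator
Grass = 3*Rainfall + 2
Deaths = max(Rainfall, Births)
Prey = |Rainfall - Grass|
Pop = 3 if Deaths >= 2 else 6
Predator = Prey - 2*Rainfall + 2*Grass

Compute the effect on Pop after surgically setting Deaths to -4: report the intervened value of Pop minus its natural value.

3

Intervening sets Deaths = -4 and removes its equation (Deaths = max(Rainfall, Births)).
Pop = 3 if Deaths >= 2 else 6  [with Deaths=-4]  = 6
Without intervention: Grass = 3*Rainfall + 2  [with Rainfall=3]  = 11; Prey = |Rainfall - Grass|  [with Rainfall=3, Grass=11]  = 8; Predator = Prey - 2*Rainfall + 2*Grass  [with Prey=8, Rainfall=3, Grass=11]  = 24; Births = Grass^2 + Predator  [with Grass=11, Predator=24]  = 145; Deaths = max(Rainfall, Births)  [with Rainfall=3, Births=145]  = 145; Pop = 3 if Deaths >= 2 else 6  [with Deaths=145]  = 3.
Change = 6 − 3 = 3.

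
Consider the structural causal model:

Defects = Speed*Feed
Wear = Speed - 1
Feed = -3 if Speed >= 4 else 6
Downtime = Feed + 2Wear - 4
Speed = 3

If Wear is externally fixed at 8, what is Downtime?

do(Wear=8) replaces the equation Wear = Speed - 1 with the constant Wear = 8.
Feed = -3 if Speed >= 4 else 6  [with Speed=3]  = 6
Downtime = Feed + 2Wear - 4  [with Feed=6, Wear=8]  = 18

18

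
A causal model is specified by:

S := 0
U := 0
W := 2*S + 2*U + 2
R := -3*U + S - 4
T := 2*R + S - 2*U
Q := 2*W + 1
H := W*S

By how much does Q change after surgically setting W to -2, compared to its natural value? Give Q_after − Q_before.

-8

The intervention breaks the incoming arrows to W: W := 2*S + 2*U + 2 no longer applies, and W = -2.
Q = 2*W + 1  [with W=-2]  = -3
Without intervention: W = 2*S + 2*U + 2  [with S=0, U=0]  = 2; Q = 2*W + 1  [with W=2]  = 5.
Change = -3 − 5 = -8.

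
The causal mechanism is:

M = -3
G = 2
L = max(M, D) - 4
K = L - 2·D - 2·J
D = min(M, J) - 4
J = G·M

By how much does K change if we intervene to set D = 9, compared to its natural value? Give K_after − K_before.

-26

Under do(D=9), the mechanism D = min(M, J) - 4 is discarded; D is fixed at 9.
J = G·M  [with G=2, M=-3]  = -6
L = max(M, D) - 4  [with M=-3, D=9]  = 5
K = L - 2·D - 2·J  [with L=5, D=9, J=-6]  = -1
Without intervention: J = G·M  [with G=2, M=-3]  = -6; D = min(M, J) - 4  [with M=-3, J=-6]  = -10; L = max(M, D) - 4  [with M=-3, D=-10]  = -7; K = L - 2·D - 2·J  [with L=-7, D=-10, J=-6]  = 25.
Change = -1 − 25 = -26.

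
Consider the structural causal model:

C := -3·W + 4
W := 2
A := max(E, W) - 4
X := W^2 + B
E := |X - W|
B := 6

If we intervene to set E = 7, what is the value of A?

Intervening sets E = 7 and removes its equation (E := |X - W|).
A = max(E, W) - 4  [with E=7, W=2]  = 3

3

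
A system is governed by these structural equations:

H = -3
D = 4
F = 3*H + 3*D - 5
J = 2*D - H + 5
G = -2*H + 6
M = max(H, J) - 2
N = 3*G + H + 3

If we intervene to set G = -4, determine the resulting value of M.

The intervention breaks the incoming arrows to G: G = -2*H + 6 no longer applies, and G = -4.
Since M is not a descendant of the intervened variable, it is unaffected.
J = 2*D - H + 5  [with D=4, H=-3]  = 16
M = max(H, J) - 2  [with H=-3, J=16]  = 14

14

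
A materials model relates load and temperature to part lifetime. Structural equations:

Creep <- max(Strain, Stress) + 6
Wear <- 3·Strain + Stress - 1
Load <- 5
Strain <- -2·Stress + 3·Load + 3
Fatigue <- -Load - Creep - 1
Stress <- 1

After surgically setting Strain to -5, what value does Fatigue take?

-13

The intervention breaks the incoming arrows to Strain: Strain <- -2·Stress + 3·Load + 3 no longer applies, and Strain = -5.
Creep = max(Strain, Stress) + 6  [with Strain=-5, Stress=1]  = 7
Fatigue = -Load - Creep - 1  [with Load=5, Creep=7]  = -13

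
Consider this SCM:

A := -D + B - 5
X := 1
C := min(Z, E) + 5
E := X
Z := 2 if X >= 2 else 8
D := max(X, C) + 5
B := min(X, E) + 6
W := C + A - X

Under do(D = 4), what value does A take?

-2

Intervening sets D = 4 and removes its equation (D := max(X, C) + 5).
E = X  [with X=1]  = 1
B = min(X, E) + 6  [with X=1, E=1]  = 7
A = -D + B - 5  [with D=4, B=7]  = -2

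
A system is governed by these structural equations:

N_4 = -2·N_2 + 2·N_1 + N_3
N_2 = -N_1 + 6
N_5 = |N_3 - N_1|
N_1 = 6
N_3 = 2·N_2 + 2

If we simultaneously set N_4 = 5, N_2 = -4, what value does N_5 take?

12

The joint intervention fixes N_4 = 5, N_2 = -4, removing each variable's own equation.
N_3 = 2·N_2 + 2  [with N_2=-4]  = -6
N_5 = |N_3 - N_1|  [with N_3=-6, N_1=6]  = 12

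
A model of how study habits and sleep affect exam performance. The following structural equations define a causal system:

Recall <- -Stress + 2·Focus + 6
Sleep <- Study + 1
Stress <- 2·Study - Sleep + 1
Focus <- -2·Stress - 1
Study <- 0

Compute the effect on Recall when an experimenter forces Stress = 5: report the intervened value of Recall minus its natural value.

do(Stress=5) replaces the equation Stress <- 2·Study - Sleep + 1 with the constant Stress = 5.
Focus = -2·Stress - 1  [with Stress=5]  = -11
Recall = -Stress + 2·Focus + 6  [with Stress=5, Focus=-11]  = -21
Without intervention: Sleep = Study + 1  [with Study=0]  = 1; Stress = 2·Study - Sleep + 1  [with Study=0, Sleep=1]  = 0; Focus = -2·Stress - 1  [with Stress=0]  = -1; Recall = -Stress + 2·Focus + 6  [with Stress=0, Focus=-1]  = 4.
Change = -21 − 4 = -25.

-25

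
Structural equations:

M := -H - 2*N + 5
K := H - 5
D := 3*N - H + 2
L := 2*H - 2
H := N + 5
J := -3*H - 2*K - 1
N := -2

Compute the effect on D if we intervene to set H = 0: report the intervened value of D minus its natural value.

The intervention breaks the incoming arrows to H: H := N + 5 no longer applies, and H = 0.
D = 3*N - H + 2  [with N=-2, H=0]  = -4
Without intervention: H = N + 5  [with N=-2]  = 3; D = 3*N - H + 2  [with N=-2, H=3]  = -7.
Change = -4 − (-7) = 3.

3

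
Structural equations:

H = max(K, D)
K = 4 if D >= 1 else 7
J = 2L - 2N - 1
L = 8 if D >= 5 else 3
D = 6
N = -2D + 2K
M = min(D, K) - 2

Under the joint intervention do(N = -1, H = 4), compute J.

17

Under do(N = -1, H = 4), each intervened variable's structural equation is replaced by its fixed value.
L = 8 if D >= 5 else 3  [with D=6]  = 8
J = 2L - 2N - 1  [with L=8, N=-1]  = 17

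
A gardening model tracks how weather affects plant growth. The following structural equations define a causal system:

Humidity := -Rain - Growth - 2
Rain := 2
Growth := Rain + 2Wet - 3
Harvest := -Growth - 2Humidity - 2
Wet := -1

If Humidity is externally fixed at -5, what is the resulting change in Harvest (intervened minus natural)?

Intervening sets Humidity = -5 and removes its equation (Humidity := -Rain - Growth - 2).
Growth = Rain + 2Wet - 3  [with Rain=2, Wet=-1]  = -3
Harvest = -Growth - 2Humidity - 2  [with Growth=-3, Humidity=-5]  = 11
Without intervention: Growth = Rain + 2Wet - 3  [with Rain=2, Wet=-1]  = -3; Humidity = -Rain - Growth - 2  [with Rain=2, Growth=-3]  = -1; Harvest = -Growth - 2Humidity - 2  [with Growth=-3, Humidity=-1]  = 3.
Change = 11 − 3 = 8.

8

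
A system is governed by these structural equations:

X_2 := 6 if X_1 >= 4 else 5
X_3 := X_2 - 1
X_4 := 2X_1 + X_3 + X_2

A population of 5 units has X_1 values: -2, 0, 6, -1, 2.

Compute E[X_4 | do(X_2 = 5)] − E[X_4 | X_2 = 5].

Every unit gets X_2=5 under the intervention. X_4 values become 5, 9, 21, 7, 13; E[X_4|do(X_2=5)] = 11.
Observing X_2=5 restricts to units where X_2's equation naturally yields 5: X_1 ∈ {-2, 0, -1, 2}. In that subpopulation X_4 = 5, 9, 7, 13, mean 8.5.
Difference = 11 − 8.5 = 2.5.

2.5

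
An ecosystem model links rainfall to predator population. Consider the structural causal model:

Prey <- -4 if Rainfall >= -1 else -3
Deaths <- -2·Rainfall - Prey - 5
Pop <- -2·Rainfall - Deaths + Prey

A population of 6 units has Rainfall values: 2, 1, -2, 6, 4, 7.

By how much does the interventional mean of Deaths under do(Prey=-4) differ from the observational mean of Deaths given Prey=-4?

The intervention sets Prey=-4 in all 6 units regardless of Rainfall. Recomputing Deaths per unit gives -5, -3, 3, -13, -9, -15; average -7.
E[Deaths|Prey=-4] averages over only the 5 units with Prey=-4 (Rainfall = 2, 1, 6, 4, 7): Deaths = -5, -3, -13, -9, -15, mean -9.
Difference = -7 − (-9) = 2.

2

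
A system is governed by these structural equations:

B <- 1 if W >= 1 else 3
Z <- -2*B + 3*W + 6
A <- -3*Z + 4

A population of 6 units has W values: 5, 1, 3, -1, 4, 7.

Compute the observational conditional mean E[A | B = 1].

Observing B=1 restricts to units where B's equation naturally yields 1: W ∈ {5, 1, 3, 4, 7}. In that subpopulation A = -53, -17, -35, -44, -71, mean -44.

-44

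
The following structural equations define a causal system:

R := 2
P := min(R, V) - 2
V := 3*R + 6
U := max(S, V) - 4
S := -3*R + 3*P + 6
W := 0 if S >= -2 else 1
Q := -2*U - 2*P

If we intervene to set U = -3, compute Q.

The intervention breaks the incoming arrows to U: U := max(S, V) - 4 no longer applies, and U = -3.
V = 3*R + 6  [with R=2]  = 12
P = min(R, V) - 2  [with R=2, V=12]  = 0
Q = -2*U - 2*P  [with U=-3, P=0]  = 6

6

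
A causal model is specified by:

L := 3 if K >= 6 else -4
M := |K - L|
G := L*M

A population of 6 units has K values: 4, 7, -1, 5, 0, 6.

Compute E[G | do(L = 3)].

Every unit gets L=3 under the intervention. G values become 3, 12, 12, 6, 9, 9; E[G|do(L=3)] = 8.5.

8.5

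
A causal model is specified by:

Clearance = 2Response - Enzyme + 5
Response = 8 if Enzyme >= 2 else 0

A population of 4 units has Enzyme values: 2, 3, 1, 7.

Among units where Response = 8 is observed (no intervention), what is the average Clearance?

Observing Response=8 restricts to units where Response's equation naturally yields 8: Enzyme ∈ {2, 3, 7}. In that subpopulation Clearance = 19, 18, 14, mean 17.

17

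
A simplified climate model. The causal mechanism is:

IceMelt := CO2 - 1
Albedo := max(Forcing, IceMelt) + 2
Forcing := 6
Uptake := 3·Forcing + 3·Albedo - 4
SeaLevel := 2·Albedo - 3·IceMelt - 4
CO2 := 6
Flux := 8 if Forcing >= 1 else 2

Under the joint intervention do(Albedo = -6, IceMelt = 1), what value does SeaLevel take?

The joint intervention fixes Albedo = -6, IceMelt = 1, removing each variable's own equation.
SeaLevel = 2·Albedo - 3·IceMelt - 4  [with Albedo=-6, IceMelt=1]  = -19

-19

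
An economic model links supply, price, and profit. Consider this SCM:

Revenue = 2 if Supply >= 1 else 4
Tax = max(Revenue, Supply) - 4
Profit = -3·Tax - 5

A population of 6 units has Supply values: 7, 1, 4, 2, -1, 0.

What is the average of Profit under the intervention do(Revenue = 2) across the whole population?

-2.5

Under do(Revenue=2), Revenue's equation is replaced by Revenue=2 for every unit. Per-unit Profit: -14, 1, -5, 1, 1, 1. Mean = -2.5.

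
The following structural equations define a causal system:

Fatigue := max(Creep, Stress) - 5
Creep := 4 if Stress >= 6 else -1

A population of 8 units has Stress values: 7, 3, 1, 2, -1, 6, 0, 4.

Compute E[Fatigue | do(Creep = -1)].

-2.25

Under do(Creep=-1), Creep's equation is replaced by Creep=-1 for every unit. Per-unit Fatigue: 2, -2, -4, -3, -6, 1, -5, -1. Mean = -2.25.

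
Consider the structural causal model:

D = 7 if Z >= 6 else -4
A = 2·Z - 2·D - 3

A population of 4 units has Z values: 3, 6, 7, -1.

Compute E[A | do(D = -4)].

Every unit gets D=-4 under the intervention. A values become 11, 17, 19, 3; E[A|do(D=-4)] = 12.5.

12.5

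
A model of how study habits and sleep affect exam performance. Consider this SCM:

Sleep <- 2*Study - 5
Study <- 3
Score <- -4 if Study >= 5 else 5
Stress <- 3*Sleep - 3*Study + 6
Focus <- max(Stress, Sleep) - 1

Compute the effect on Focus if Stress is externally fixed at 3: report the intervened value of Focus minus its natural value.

2

The intervention breaks the incoming arrows to Stress: Stress <- 3*Sleep - 3*Study + 6 no longer applies, and Stress = 3.
Sleep = 2*Study - 5  [with Study=3]  = 1
Focus = max(Stress, Sleep) - 1  [with Stress=3, Sleep=1]  = 2
Without intervention: Sleep = 2*Study - 5  [with Study=3]  = 1; Stress = 3*Sleep - 3*Study + 6  [with Sleep=1, Study=3]  = 0; Focus = max(Stress, Sleep) - 1  [with Stress=0, Sleep=1]  = 0.
Change = 2 − 0 = 2.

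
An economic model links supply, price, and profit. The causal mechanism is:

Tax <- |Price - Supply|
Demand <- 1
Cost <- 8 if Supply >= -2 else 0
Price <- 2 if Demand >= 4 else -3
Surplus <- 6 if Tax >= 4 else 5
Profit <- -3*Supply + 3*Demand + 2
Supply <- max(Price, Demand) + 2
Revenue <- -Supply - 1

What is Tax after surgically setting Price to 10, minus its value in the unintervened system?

Under do(Price=10), the mechanism Price <- 2 if Demand >= 4 else -3 is discarded; Price is fixed at 10.
Supply = max(Price, Demand) + 2  [with Price=10, Demand=1]  = 12
Tax = |Price - Supply|  [with Price=10, Supply=12]  = 2
Without intervention: Price = 2 if Demand >= 4 else -3  [with Demand=1]  = -3; Supply = max(Price, Demand) + 2  [with Price=-3, Demand=1]  = 3; Tax = |Price - Supply|  [with Price=-3, Supply=3]  = 6.
Change = 2 − 6 = -4.

-4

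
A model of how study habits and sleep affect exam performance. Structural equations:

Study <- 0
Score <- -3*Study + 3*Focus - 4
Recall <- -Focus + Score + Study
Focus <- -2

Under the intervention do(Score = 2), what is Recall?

The intervention breaks the incoming arrows to Score: Score <- -3*Study + 3*Focus - 4 no longer applies, and Score = 2.
Recall = -Focus + Score + Study  [with Focus=-2, Score=2, Study=0]  = 4

4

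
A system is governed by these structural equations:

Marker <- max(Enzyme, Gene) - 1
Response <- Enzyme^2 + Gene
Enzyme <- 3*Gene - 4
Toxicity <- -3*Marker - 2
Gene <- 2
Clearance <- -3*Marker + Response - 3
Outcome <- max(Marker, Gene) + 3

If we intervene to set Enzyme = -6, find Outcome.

5

Under do(Enzyme=-6), the mechanism Enzyme <- 3*Gene - 4 is discarded; Enzyme is fixed at -6.
Marker = max(Enzyme, Gene) - 1  [with Enzyme=-6, Gene=2]  = 1
Outcome = max(Marker, Gene) + 3  [with Marker=1, Gene=2]  = 5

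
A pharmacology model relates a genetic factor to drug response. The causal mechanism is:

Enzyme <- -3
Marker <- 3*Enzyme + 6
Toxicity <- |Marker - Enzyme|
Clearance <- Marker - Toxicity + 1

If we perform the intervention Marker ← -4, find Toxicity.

The intervention breaks the incoming arrows to Marker: Marker <- 3*Enzyme + 6 no longer applies, and Marker = -4.
Toxicity = |Marker - Enzyme|  [with Marker=-4, Enzyme=-3]  = 1

1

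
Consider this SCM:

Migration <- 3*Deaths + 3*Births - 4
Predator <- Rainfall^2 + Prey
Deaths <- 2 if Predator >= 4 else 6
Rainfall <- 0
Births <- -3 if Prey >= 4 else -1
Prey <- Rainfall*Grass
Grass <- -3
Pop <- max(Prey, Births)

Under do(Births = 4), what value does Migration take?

26

Under do(Births=4), the mechanism Births <- -3 if Prey >= 4 else -1 is discarded; Births is fixed at 4.
Prey = Rainfall*Grass  [with Rainfall=0, Grass=-3]  = 0
Predator = Rainfall^2 + Prey  [with Rainfall=0, Prey=0]  = 0
Deaths = 2 if Predator >= 4 else 6  [with Predator=0]  = 6
Migration = 3*Deaths + 3*Births - 4  [with Deaths=6, Births=4]  = 26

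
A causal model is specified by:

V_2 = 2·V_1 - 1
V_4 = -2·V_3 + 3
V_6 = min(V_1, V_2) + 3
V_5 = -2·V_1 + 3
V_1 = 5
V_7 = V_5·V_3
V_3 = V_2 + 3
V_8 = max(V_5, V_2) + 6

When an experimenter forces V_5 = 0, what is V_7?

0

Under do(V_5=0), the mechanism V_5 = -2·V_1 + 3 is discarded; V_5 is fixed at 0.
V_2 = 2·V_1 - 1  [with V_1=5]  = 9
V_3 = V_2 + 3  [with V_2=9]  = 12
V_7 = V_5·V_3  [with V_5=0, V_3=12]  = 0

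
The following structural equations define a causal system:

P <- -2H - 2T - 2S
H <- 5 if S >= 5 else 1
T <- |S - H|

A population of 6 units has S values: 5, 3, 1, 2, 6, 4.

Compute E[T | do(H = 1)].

2.5

Under do(H=1), H's equation is replaced by H=1 for every unit. Per-unit T: 4, 2, 0, 1, 5, 3. Mean = 2.5.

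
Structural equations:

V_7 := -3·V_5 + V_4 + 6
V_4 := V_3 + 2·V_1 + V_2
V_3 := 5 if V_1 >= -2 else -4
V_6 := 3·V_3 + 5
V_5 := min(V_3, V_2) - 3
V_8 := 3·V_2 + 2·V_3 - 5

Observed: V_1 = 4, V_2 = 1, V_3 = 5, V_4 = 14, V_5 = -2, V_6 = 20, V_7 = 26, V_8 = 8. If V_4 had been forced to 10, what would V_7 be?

The intervention breaks the incoming arrows to V_4: V_4 := V_3 + 2·V_1 + V_2 no longer applies, and V_4 = 10.
V_3 = 5 if V_1 >= -2 else -4  [with V_1=4]  = 5
V_5 = min(V_3, V_2) - 3  [with V_3=5, V_2=1]  = -2
V_7 = -3·V_5 + V_4 + 6  [with V_5=-2, V_4=10]  = 22

22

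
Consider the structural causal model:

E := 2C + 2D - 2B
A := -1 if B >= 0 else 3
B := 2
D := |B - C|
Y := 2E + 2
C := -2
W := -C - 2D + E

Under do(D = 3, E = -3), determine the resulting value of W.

-7

Setting D = 3, E = -3 by intervention discards those variables' equations.
W = -C - 2D + E  [with C=-2, D=3, E=-3]  = -7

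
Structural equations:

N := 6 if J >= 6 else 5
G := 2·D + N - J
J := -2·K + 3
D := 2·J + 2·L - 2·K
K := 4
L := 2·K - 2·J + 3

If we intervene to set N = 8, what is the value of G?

The intervention breaks the incoming arrows to N: N := 6 if J >= 6 else 5 no longer applies, and N = 8.
J = -2·K + 3  [with K=4]  = -5
L = 2·K - 2·J + 3  [with K=4, J=-5]  = 21
D = 2·J + 2·L - 2·K  [with J=-5, L=21, K=4]  = 24
G = 2·D + N - J  [with D=24, N=8, J=-5]  = 61

61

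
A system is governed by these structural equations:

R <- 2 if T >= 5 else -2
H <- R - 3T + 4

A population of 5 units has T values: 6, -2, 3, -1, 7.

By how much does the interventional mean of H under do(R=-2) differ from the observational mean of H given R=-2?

Every unit gets R=-2 under the intervention. H values become -16, 8, -7, 5, -19; E[H|do(R=-2)] = -5.8.
Conditioning on R=-2 selects the 3 unit(s) with T ∈ {-2, 3, -1}. Their H values: 8, -7, 5. Mean = 2.
Difference = -5.8 − 2 = -7.8.

-7.8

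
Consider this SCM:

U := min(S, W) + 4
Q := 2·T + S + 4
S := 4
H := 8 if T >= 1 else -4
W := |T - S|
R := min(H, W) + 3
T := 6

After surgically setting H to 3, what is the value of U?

6

Under do(H=3), the mechanism H := 8 if T >= 1 else -4 is discarded; H is fixed at 3.
Since U is not a descendant of the intervened variable, it is unaffected.
W = |T - S|  [with T=6, S=4]  = 2
U = min(S, W) + 4  [with S=4, W=2]  = 6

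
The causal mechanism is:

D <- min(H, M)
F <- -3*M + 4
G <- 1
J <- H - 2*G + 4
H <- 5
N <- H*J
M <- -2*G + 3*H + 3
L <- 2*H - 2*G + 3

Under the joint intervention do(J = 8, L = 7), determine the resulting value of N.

40

Setting J = 8, L = 7 by intervention discards those variables' equations.
N = H*J  [with H=5, J=8]  = 40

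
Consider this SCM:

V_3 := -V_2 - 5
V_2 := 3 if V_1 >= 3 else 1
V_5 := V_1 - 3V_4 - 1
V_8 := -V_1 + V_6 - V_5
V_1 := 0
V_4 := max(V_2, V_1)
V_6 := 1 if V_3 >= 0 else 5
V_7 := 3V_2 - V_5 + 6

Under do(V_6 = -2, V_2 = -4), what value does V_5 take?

The joint intervention fixes V_6 = -2, V_2 = -4, removing each variable's own equation.
V_4 = max(V_2, V_1)  [with V_2=-4, V_1=0]  = 0
V_5 = V_1 - 3V_4 - 1  [with V_1=0, V_4=0]  = -1

-1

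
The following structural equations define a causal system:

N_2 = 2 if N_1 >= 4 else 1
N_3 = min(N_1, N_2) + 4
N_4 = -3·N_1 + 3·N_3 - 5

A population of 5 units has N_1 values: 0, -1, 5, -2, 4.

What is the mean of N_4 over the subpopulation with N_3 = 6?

Conditioning on N_3=6 selects the 2 unit(s) with N_1 ∈ {5, 4}. Their N_4 values: -2, 1. Mean = -0.5.

-0.5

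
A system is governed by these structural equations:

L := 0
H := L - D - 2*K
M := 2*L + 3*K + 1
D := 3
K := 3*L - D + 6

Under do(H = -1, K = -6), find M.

-17

Under do(H = -1, K = -6), each intervened variable's structural equation is replaced by its fixed value.
M = 2*L + 3*K + 1  [with L=0, K=-6]  = -17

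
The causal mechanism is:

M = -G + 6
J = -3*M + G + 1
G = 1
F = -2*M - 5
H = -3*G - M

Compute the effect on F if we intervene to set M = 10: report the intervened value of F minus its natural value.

-10

Under do(M=10), the mechanism M = -G + 6 is discarded; M is fixed at 10.
F = -2*M - 5  [with M=10]  = -25
Without intervention: M = -G + 6  [with G=1]  = 5; F = -2*M - 5  [with M=5]  = -15.
Change = -25 − (-15) = -10.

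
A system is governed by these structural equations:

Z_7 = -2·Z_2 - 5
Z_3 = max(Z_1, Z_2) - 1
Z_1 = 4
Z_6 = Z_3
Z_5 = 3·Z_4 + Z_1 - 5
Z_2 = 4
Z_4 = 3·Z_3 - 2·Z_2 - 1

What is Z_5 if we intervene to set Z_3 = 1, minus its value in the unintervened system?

-18

do(Z_3=1) replaces the equation Z_3 = max(Z_1, Z_2) - 1 with the constant Z_3 = 1.
Z_4 = 3·Z_3 - 2·Z_2 - 1  [with Z_3=1, Z_2=4]  = -6
Z_5 = 3·Z_4 + Z_1 - 5  [with Z_4=-6, Z_1=4]  = -19
Without intervention: Z_3 = max(Z_1, Z_2) - 1  [with Z_1=4, Z_2=4]  = 3; Z_4 = 3·Z_3 - 2·Z_2 - 1  [with Z_3=3, Z_2=4]  = 0; Z_5 = 3·Z_4 + Z_1 - 5  [with Z_4=0, Z_1=4]  = -1.
Change = -19 − (-1) = -18.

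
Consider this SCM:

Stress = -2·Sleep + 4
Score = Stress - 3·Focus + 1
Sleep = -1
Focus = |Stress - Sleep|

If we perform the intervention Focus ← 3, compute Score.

The intervention breaks the incoming arrows to Focus: Focus = |Stress - Sleep| no longer applies, and Focus = 3.
Stress = -2·Sleep + 4  [with Sleep=-1]  = 6
Score = Stress - 3·Focus + 1  [with Stress=6, Focus=3]  = -2

-2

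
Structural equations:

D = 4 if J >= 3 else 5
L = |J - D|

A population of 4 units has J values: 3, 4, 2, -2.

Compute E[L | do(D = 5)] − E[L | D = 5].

-1.75

Every unit gets D=5 under the intervention. L values become 2, 1, 3, 7; E[L|do(D=5)] = 3.25.
Conditioning on D=5 selects the 2 unit(s) with J ∈ {2, -2}. Their L values: 3, 7. Mean = 5.
Difference = 3.25 − 5 = -1.75.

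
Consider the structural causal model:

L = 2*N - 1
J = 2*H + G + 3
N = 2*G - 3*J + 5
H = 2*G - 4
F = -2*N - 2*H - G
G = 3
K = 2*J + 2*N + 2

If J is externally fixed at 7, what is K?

-4

do(J=7) replaces the equation J = 2*H + G + 3 with the constant J = 7.
N = 2*G - 3*J + 5  [with G=3, J=7]  = -10
K = 2*J + 2*N + 2  [with J=7, N=-10]  = -4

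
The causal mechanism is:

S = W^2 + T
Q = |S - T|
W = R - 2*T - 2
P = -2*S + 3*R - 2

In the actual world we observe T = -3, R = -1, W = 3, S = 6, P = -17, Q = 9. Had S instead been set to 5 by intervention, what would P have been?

Intervening sets S = 5 and removes its equation (S = W^2 + T).
P = -2*S + 3*R - 2  [with S=5, R=-1]  = -15

-15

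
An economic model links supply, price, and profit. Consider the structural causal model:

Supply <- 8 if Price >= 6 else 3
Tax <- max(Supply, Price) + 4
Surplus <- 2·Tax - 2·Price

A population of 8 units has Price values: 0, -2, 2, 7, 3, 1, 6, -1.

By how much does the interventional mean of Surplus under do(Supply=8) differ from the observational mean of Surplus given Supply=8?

9

Every unit gets Supply=8 under the intervention. Surplus values become 24, 28, 20, 10, 18, 22, 12, 26; E[Surplus|do(Supply=8)] = 20.
Conditioning on Supply=8 selects the 2 unit(s) with Price ∈ {7, 6}. Their Surplus values: 10, 12. Mean = 11.
Difference = 20 − 11 = 9.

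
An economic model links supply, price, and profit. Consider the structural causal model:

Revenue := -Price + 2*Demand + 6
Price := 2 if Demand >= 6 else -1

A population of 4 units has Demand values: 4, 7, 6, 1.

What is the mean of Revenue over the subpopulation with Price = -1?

12

Observing Price=-1 restricts to units where Price's equation naturally yields -1: Demand ∈ {4, 1}. In that subpopulation Revenue = 15, 9, mean 12.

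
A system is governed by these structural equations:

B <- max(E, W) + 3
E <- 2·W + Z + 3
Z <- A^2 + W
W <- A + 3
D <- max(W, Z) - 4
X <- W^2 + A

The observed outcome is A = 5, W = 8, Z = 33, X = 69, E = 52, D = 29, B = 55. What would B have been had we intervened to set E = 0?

11

Under do(E=0), the mechanism E <- 2·W + Z + 3 is discarded; E is fixed at 0.
W = A + 3  [with A=5]  = 8
B = max(E, W) + 3  [with E=0, W=8]  = 11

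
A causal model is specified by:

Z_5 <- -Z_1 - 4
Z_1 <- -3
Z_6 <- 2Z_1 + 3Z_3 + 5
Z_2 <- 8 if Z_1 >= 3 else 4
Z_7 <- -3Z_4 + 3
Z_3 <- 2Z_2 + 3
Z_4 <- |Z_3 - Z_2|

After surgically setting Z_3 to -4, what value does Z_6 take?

-13

The intervention breaks the incoming arrows to Z_3: Z_3 <- 2Z_2 + 3 no longer applies, and Z_3 = -4.
Z_6 = 2Z_1 + 3Z_3 + 5  [with Z_1=-3, Z_3=-4]  = -13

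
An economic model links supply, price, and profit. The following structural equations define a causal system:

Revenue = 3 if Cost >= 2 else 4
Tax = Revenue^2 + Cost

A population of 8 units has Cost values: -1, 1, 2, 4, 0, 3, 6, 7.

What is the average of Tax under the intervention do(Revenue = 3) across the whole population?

11.75

do(Revenue=3) breaks Revenue's dependence on Cost. With Revenue=3 fixed, Tax across the units is 8, 10, 11, 13, 9, 12, 15, 16, mean 11.75.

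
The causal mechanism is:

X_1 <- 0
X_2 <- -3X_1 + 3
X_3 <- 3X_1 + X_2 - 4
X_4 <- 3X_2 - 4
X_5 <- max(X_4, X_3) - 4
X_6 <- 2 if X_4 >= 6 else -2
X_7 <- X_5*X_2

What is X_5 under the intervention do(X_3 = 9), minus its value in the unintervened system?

do(X_3=9) replaces the equation X_3 <- 3X_1 + X_2 - 4 with the constant X_3 = 9.
X_2 = -3X_1 + 3  [with X_1=0]  = 3
X_4 = 3X_2 - 4  [with X_2=3]  = 5
X_5 = max(X_4, X_3) - 4  [with X_4=5, X_3=9]  = 5
Without intervention: X_2 = -3X_1 + 3  [with X_1=0]  = 3; X_3 = 3X_1 + X_2 - 4  [with X_1=0, X_2=3]  = -1; X_4 = 3X_2 - 4  [with X_2=3]  = 5; X_5 = max(X_4, X_3) - 4  [with X_4=5, X_3=-1]  = 1.
Change = 5 − 1 = 4.

4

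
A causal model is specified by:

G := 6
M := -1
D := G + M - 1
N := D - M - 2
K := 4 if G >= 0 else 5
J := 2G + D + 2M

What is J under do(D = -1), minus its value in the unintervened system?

The intervention breaks the incoming arrows to D: D := G + M - 1 no longer applies, and D = -1.
J = 2G + D + 2M  [with G=6, D=-1, M=-1]  = 9
Without intervention: D = G + M - 1  [with G=6, M=-1]  = 4; J = 2G + D + 2M  [with G=6, D=4, M=-1]  = 14.
Change = 9 − 14 = -5.

-5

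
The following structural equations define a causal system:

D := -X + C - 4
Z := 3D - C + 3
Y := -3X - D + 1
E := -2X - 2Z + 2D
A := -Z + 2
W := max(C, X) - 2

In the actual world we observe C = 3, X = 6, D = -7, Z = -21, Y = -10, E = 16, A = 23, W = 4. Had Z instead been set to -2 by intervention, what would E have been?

-22

Under do(Z=-2), the mechanism Z := 3D - C + 3 is discarded; Z is fixed at -2.
D = -X + C - 4  [with X=6, C=3]  = -7
E = -2X - 2Z + 2D  [with X=6, Z=-2, D=-7]  = -22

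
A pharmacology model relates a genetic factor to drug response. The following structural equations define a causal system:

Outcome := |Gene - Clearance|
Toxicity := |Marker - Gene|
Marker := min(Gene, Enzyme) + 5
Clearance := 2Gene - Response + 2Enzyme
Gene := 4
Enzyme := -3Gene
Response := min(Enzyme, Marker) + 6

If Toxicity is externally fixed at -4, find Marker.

-7

do(Toxicity=-4) replaces the equation Toxicity := |Marker - Gene| with the constant Toxicity = -4.
Marker is not downstream of the intervention, so its value is determined by the original equations.
Enzyme = -3Gene  [with Gene=4]  = -12
Marker = min(Gene, Enzyme) + 5  [with Gene=4, Enzyme=-12]  = -7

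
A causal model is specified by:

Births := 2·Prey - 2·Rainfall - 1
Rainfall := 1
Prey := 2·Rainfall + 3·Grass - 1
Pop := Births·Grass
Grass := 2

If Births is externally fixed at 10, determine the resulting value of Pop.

20

Intervening sets Births = 10 and removes its equation (Births := 2·Prey - 2·Rainfall - 1).
Pop = Births·Grass  [with Births=10, Grass=2]  = 20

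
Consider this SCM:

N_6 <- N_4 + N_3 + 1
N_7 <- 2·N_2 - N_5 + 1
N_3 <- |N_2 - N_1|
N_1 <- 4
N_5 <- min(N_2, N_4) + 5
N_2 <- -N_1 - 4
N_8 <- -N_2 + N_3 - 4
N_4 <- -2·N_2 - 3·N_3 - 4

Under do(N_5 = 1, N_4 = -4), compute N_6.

9

Setting N_5 = 1, N_4 = -4 by intervention discards those variables' equations.
N_2 = -N_1 - 4  [with N_1=4]  = -8
N_3 = |N_2 - N_1|  [with N_2=-8, N_1=4]  = 12
N_6 = N_4 + N_3 + 1  [with N_4=-4, N_3=12]  = 9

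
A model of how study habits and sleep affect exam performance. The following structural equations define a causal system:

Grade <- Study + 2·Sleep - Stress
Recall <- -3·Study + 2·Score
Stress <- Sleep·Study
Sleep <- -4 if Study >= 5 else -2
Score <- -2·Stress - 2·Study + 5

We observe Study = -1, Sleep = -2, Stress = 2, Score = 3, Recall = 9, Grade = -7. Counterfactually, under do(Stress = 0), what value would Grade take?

-5

The intervention breaks the incoming arrows to Stress: Stress <- Sleep·Study no longer applies, and Stress = 0.
Sleep = -4 if Study >= 5 else -2  [with Study=-1]  = -2
Grade = Study + 2·Sleep - Stress  [with Study=-1, Sleep=-2, Stress=0]  = -5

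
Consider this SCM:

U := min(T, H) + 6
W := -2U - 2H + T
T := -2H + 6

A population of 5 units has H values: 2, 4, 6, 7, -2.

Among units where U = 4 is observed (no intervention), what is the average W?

-6

Observing U=4 restricts to units where U's equation naturally yields 4: H ∈ {4, -2}. In that subpopulation W = -18, 6, mean -6.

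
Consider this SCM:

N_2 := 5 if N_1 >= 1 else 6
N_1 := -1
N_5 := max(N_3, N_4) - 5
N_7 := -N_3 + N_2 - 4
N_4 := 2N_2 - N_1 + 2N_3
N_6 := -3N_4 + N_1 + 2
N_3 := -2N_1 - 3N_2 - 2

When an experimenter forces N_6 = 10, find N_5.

do(N_6=10) replaces the equation N_6 := -3N_4 + N_1 + 2 with the constant N_6 = 10.
Since N_5 is not a descendant of the intervened variable, it is unaffected.
N_2 = 5 if N_1 >= 1 else 6  [with N_1=-1]  = 6
N_3 = -2N_1 - 3N_2 - 2  [with N_1=-1, N_2=6]  = -18
N_4 = 2N_2 - N_1 + 2N_3  [with N_2=6, N_1=-1, N_3=-18]  = -23
N_5 = max(N_3, N_4) - 5  [with N_3=-18, N_4=-23]  = -23

-23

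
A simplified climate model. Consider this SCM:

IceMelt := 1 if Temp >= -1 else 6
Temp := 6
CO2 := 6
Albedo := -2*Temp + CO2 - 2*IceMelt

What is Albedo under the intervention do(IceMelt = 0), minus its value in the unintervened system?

2

The intervention breaks the incoming arrows to IceMelt: IceMelt := 1 if Temp >= -1 else 6 no longer applies, and IceMelt = 0.
Albedo = -2*Temp + CO2 - 2*IceMelt  [with Temp=6, CO2=6, IceMelt=0]  = -6
Without intervention: IceMelt = 1 if Temp >= -1 else 6  [with Temp=6]  = 1; Albedo = -2*Temp + CO2 - 2*IceMelt  [with Temp=6, CO2=6, IceMelt=1]  = -8.
Change = -6 − (-8) = 2.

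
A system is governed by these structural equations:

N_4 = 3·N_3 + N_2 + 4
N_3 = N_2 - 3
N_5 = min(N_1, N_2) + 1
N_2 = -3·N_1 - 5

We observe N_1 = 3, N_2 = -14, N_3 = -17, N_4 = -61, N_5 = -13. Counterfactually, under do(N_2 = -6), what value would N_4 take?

-29

Under do(N_2=-6), the mechanism N_2 = -3·N_1 - 5 is discarded; N_2 is fixed at -6.
N_3 = N_2 - 3  [with N_2=-6]  = -9
N_4 = 3·N_3 + N_2 + 4  [with N_3=-9, N_2=-6]  = -29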